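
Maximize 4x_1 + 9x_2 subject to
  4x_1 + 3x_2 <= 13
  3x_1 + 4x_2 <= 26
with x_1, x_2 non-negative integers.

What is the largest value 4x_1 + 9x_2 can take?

36

The continuous relaxation peaks at (0, 4.33) with value 39.00; rounding to a feasible lattice point costs some objective.
(x_1,x_2)=(0,4): 4·0+3·4=12≤13, 3·0+4·4=16≤26, objective 36.
(x_1,x_2)=(1,3): 4·1+3·3=13≤13, 3·1+4·3=15≤26, objective 31.
(x_1,x_2)=(0,3): 4·0+3·3=9≤13, 3·0+4·3=12≤26, objective 27.
No feasible integer point exceeds 36.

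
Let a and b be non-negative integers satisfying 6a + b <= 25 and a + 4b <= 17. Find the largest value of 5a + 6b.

Relaxing integrality, the LP optimum is 38.13 at (a,b) = (3.61, 3.35), which is not an integer point.
(a,b)=(3,3): 6·3+1·3=21≤25, 1·3+4·3=15≤17, objective 33.
(a,b)=(2,3): 6·2+1·3=15≤25, 1·2+4·3=14≤17, objective 28.
(a,b)=(3,2): 6·3+1·2=20≤25, 1·3+4·2=11≤17, objective 27.
(a,b)=(2,2): 6·2+1·2=14≤25, 1·2+4·2=10≤17, objective 22.
No feasible integer point exceeds 33.

33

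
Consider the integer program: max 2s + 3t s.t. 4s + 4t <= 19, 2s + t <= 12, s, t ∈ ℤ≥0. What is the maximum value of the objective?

Relaxing integrality, the LP optimum is 14.25 at (s,t) = (0, 4.75), which is not an integer point.
(s,t)=(0,4): 4·0+4·4=16≤19, 2·0+1·4=4≤12, objective 12.
(s,t)=(1,3): 4·1+4·3=16≤19, 2·1+1·3=5≤12, objective 11.
(s,t)=(0,3): 4·0+4·3=12≤19, 2·0+1·3=3≤12, objective 9.
No feasible integer point exceeds 12.

12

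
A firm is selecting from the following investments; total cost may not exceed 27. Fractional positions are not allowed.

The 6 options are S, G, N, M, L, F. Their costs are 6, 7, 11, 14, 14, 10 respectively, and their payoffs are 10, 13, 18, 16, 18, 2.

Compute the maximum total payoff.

41

Treat it as a binary knapsack problem.
S + G + L: cost 6 + 7 + 14 = 27 ≤ 27, payoff 10 + 13 + 18 = 41.
S + G + N: cost 6 + 7 + 11 = 24 ≤ 27, payoff 10 + 13 + 18 = 41.
The maximum payoff is 41; one optimal choice is S, G, and N.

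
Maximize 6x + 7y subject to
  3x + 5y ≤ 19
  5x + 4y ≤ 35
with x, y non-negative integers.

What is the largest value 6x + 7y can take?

36

(x,y)=(6,0): 3·6+5·0=18≤19, 5·6+4·0=30≤35, objective 36.
(x,y)=(5,0): 3·5+5·0=15≤19, 5·5+4·0=25≤35, objective 30.
No feasible integer point exceeds 36.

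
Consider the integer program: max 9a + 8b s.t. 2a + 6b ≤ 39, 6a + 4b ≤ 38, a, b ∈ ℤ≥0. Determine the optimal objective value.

67

The continuous relaxation peaks at (2.57, 5.64) with value 68.29; rounding to a feasible lattice point costs some objective.
(a,b)=(3,5): 2·3+6·5=36≤39, 6·3+4·5=38≤38, objective 67.
(a,b)=(3,4): 2·3+6·4=30≤39, 6·3+4·4=34≤38, objective 59.
No feasible integer point exceeds 67.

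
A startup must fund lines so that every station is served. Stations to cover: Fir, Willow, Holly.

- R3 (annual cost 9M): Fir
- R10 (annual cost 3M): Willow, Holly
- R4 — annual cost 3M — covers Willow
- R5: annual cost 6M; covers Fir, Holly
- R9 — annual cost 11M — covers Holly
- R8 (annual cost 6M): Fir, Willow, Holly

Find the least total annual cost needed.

R8 alone covers Fir, Willow, Holly — every station.
Total annual cost: 6.

6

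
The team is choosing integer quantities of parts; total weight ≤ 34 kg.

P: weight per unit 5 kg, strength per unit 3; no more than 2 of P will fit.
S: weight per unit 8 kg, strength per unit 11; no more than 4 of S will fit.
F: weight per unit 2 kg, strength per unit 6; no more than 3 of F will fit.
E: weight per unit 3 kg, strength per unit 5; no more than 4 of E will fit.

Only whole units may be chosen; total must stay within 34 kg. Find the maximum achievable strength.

Take 2×S, 3×F, and 4×E: weight 34 ≤ 34, strength 2·11 + 3·6 + 4·5 = 60.
F has the best ratio (6/2) and is taken to its limit of 3; remaining capacity is filled optimally with the others.

60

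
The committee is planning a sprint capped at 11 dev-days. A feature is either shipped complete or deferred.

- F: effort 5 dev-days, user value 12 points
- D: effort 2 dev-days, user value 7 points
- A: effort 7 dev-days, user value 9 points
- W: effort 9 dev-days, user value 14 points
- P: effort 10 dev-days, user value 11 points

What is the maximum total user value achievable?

Allowing fractional choices, the relaxed optimum would be about 25.2, but features are indivisible.
D + A: effort 2 + 7 = 9 ≤ 11, user value 7 + 9 = 16.
F + D: effort 5 + 2 = 7 ≤ 11, user value 12 + 7 = 19.
D + W: effort 2 + 9 = 11 ≤ 11, user value 7 + 14 = 21.
Best is D and W with total user value 21.

21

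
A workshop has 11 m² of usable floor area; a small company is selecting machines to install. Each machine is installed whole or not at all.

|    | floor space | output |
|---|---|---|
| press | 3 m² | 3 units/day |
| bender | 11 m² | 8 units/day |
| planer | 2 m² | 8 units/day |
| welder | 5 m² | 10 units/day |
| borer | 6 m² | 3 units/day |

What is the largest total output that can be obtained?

21

Allowing fractional choices, the relaxed optimum would be about 21.7, but machines are indivisible.
planer + welder: floor space 2 + 5 = 7 ≤ 11, output 8 + 10 = 18.
press + planer + borer: floor space 3 + 2 + 6 = 11 ≤ 11, output 3 + 8 + 3 = 14.
press + planer + welder: floor space 3 + 2 + 5 = 10 ≤ 11, output 3 + 8 + 10 = 21.
Best is press, planer, and welder with total output 21.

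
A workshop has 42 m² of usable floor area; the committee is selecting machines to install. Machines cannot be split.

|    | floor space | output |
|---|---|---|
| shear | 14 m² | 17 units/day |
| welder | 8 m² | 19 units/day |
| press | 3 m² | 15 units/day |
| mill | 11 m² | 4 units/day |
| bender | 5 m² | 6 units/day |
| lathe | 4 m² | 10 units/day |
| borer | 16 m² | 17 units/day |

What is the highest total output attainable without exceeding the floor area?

68

Allowing fractional choices, the relaxed optimum would be about 75.5, but machines are indivisible.
welder + press + bender + lathe + borer: floor space 8 + 3 + 5 + 4 + 16 = 36 ≤ 42, output 19 + 15 + 6 + 10 + 17 = 67.
shear + welder + press + borer: floor space 14 + 8 + 3 + 16 = 41 ≤ 42, output 17 + 19 + 15 + 17 = 68.
shear + welder + press + bender + lathe: floor space 14 + 8 + 3 + 5 + 4 = 34 ≤ 42, output 17 + 19 + 15 + 6 + 10 = 67.
Best is shear, welder, press, and borer with total output 68.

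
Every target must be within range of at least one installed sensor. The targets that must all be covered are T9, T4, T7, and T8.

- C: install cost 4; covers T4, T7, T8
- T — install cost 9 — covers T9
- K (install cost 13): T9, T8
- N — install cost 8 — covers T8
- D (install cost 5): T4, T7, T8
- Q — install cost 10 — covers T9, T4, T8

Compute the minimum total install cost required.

13

This is a weighted set-cover instance.
Choose C and T: together they cover T9, T4, T7, T8 — every target.
Total install cost: 4 + 9 = 13.
No cover costs less than 13.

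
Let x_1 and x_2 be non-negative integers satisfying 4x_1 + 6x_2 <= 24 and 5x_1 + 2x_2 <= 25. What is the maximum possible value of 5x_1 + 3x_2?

25

(x_1,x_2)=(5,0): 4·5+6·0=20≤24, 5·5+2·0=25≤25, objective 25.
(x_1,x_2)=(4,1): 4·4+6·1=22≤24, 5·4+2·1=22≤25, objective 23.
(x_1,x_2)=(4,0): 4·4+6·0=16≤24, 5·4+2·0=20≤25, objective 20.
(x_1,x_2)=(3,1): 4·3+6·1=18≤24, 5·3+2·1=17≤25, objective 18.
No feasible integer point exceeds 25.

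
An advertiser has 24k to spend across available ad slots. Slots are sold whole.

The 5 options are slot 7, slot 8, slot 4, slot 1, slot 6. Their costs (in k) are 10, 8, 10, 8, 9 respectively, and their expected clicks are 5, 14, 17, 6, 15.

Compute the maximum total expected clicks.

Allowing fractional choices, the relaxed optimum would be about 41.0, but ad slots are indivisible.
slot 4 + slot 6: cost 10 + 9 = 19 ≤ 24, expected clicks 17 + 15 = 32.
slot 8 + slot 6: cost 8 + 9 = 17 ≤ 24, expected clicks 14 + 15 = 29.
slot 8 + slot 4: cost 8 + 10 = 18 ≤ 24, expected clicks 14 + 17 = 31.
Best is slot 4 and slot 6 with total expected clicks 32.

32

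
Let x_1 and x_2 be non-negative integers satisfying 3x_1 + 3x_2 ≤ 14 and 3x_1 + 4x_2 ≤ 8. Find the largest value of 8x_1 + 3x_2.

16

(x_1,x_2)=(2,0): 3·2+3·0=6≤14, 3·2+4·0=6≤8, objective 16.
(x_1,x_2)=(1,1): 3·1+3·1=6≤14, 3·1+4·1=7≤8, objective 11.
(x_1,x_2)=(1,0): 3·1+3·0=3≤14, 3·1+4·0=3≤8, objective 8.
The best lattice point is (2,0), giving 16.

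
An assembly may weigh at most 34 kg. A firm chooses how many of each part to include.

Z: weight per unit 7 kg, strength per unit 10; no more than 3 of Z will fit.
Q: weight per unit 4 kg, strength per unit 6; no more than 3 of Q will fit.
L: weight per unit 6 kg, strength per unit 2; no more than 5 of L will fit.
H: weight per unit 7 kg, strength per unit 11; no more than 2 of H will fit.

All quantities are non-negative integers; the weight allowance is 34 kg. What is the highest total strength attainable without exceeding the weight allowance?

50

This is a bounded integer knapsack.
H has the best ratio (11/7); taking only H gives at most 2×11 = 22 (stopped by the supply cap of 2).
Mixing does better — 1×Z, 3×Q, and 2×H: weight 33 ≤ 34, strength 1·10 + 3·6 + 2·11 = 50.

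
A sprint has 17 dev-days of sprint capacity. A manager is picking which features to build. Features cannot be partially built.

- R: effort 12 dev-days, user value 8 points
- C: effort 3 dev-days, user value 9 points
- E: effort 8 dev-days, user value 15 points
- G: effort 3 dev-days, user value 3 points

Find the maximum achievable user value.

27

Allowing fractional choices, the relaxed optimum would be about 29.0, but features are indivisible.
E + G: effort 8 + 3 = 11 ≤ 17, user value 15 + 3 = 18.
C + E + G: effort 3 + 8 + 3 = 14 ≤ 17, user value 9 + 15 + 3 = 27.
C + E: effort 3 + 8 = 11 ≤ 17, user value 9 + 15 = 24.
Best is C, E, and G with total user value 27.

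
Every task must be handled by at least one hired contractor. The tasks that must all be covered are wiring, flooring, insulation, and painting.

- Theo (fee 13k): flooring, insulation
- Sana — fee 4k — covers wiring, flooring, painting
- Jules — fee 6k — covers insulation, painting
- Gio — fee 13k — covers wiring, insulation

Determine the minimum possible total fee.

10

Choose Sana and Jules: together they cover wiring, flooring, insulation, painting — every task.
Total fee: 4 + 6 = 10.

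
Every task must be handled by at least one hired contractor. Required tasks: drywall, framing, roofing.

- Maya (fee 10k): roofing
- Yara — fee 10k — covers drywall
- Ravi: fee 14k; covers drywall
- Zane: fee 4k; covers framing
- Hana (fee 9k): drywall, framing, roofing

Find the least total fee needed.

9

Hana alone covers drywall, framing, roofing — every task.
Total fee: 9.
No cover costs less than 9.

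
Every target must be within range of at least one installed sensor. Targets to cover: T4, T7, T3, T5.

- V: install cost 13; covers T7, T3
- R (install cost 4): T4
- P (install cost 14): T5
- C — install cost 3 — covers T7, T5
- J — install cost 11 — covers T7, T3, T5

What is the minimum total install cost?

Choose R and J: together they cover T4, T7, T3, T5 — every target.
Total install cost: 4 + 11 = 15.

15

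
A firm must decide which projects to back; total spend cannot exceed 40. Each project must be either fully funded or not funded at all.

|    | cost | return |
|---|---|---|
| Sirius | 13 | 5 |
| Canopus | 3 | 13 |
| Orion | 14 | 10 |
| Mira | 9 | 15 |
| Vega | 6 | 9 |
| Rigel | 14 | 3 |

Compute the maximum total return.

Allowing fractional choices, the relaxed optimum would be about 50.1, but projects are indivisible.
Sirius + Canopus + Orion + Mira: cost 13 + 3 + 14 + 9 = 39 ≤ 40, return 5 + 13 + 10 + 15 = 43.
Canopus + Orion + Mira + Vega: cost 3 + 14 + 9 + 6 = 32 ≤ 40, return 13 + 10 + 15 + 9 = 47.
Best is Canopus, Orion, Mira, and Vega with total return 47.

47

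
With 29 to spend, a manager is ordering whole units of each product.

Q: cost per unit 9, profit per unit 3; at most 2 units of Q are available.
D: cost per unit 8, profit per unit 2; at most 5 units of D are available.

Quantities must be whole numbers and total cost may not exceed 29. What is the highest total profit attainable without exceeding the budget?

Q has the best ratio (3/9); taking only Q gives at most 2×3 = 6 (stopped by the supply cap of 2).
Mixing does better — 2×Q and 1×D: cost 26 ≤ 29, profit 2·3 + 1·2 = 8.

8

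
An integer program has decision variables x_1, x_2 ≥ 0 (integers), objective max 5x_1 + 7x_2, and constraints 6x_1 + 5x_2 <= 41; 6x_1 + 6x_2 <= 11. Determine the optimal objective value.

7

Relaxing integrality, the LP optimum is 12.83 at (x_1,x_2) = (0, 1.83), which is not an integer point.
(x_1,x_2)=(0,1): 6·0+5·1=5≤41, 6·0+6·1=6≤11, objective 7.
(x_1,x_2)=(1,0): 6·1+5·0=6≤41, 6·1+6·0=6≤11, objective 5.
(x_1,x_2)=(0,0): 6·0+5·0=0≤41, 6·0+6·0=0≤11, objective 0.
The best lattice point is (0,1), giving 7.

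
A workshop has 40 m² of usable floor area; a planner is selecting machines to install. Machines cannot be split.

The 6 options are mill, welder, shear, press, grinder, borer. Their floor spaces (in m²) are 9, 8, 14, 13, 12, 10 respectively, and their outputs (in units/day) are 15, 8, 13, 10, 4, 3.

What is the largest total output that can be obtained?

38

Allowing fractional choices, the relaxed optimum would be about 42.9, but machines are indivisible.
mill + shear + press: floor space 9 + 14 + 13 = 36 ≤ 40, output 15 + 13 + 10 = 38.
mill + welder + press + borer: floor space 9 + 8 + 13 + 10 = 40 ≤ 40, output 15 + 8 + 10 + 3 = 36.
mill + welder + shear: floor space 9 + 8 + 14 = 31 ≤ 40, output 15 + 8 + 13 = 36.
Best is mill, shear, and press with total output 38.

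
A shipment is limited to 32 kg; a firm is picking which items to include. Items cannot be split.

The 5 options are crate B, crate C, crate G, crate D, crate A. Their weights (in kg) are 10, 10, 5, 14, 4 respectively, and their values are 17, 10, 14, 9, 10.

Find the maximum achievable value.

This is an integer program with binary decision variables.
Allowing fractional choices, the relaxed optimum would be about 52.9, but items are indivisible.
crate B + crate C + crate G: weight 10 + 10 + 5 = 25 ≤ 32, value 17 + 10 + 14 = 41.
crate B + crate C + crate G + crate A: weight 10 + 10 + 5 + 4 = 29 ≤ 32, value 17 + 10 + 14 + 10 = 51.
crate B + crate G + crate A: weight 10 + 5 + 4 = 19 ≤ 32, value 17 + 14 + 10 = 41.
Best is crate B, crate C, crate G, and crate A with total value 51.

51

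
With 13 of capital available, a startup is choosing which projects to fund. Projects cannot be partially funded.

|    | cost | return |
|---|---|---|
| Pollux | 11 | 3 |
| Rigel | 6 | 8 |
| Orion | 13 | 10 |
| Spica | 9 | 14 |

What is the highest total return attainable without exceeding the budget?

Allowing fractional choices, the relaxed optimum would be about 19.3, but projects are indivisible.
Rigel: cost 6 ≤ 13, return 8.
Spica: cost 9 ≤ 13, return 14.
Orion: cost 13 ≤ 13, return 10.
Best is Spica with total return 14.

14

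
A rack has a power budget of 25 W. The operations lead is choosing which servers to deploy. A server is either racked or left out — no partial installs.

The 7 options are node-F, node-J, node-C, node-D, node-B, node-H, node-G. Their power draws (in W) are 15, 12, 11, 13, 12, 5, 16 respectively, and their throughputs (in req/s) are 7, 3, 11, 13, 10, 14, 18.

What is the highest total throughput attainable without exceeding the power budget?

32

Take node-H and node-G: power draw 5 + 16 = 21 ≤ 25, throughput 14 + 18 = 32.
No other feasible combination does better.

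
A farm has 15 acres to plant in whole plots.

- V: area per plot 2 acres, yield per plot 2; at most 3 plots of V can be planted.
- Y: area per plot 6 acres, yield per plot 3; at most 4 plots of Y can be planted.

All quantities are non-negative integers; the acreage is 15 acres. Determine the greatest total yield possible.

This is a bounded integer knapsack.
V has the best ratio (2/2); taking only V gives at most 3×2 = 6 (stopped by the supply cap of 3).
Mixing does better — 3×V and 1×Y: area 12 ≤ 15, yield 3·2 + 1·3 = 9.

9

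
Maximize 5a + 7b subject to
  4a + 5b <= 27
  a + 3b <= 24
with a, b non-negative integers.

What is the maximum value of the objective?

36

The continuous relaxation peaks at (0, 5.4) with value 37.80; rounding to a feasible lattice point costs some objective.
(a,b)=(3,3): 4·3+5·3=27≤27, 1·3+3·3=12≤24, objective 36.
(a,b)=(0,5): 4·0+5·5=25≤27, 1·0+3·5=15≤24, objective 35.
(a,b)=(4,2): 4·4+5·2=26≤27, 1·4+3·2=10≤24, objective 34.
The best lattice point is (3,3), giving 36.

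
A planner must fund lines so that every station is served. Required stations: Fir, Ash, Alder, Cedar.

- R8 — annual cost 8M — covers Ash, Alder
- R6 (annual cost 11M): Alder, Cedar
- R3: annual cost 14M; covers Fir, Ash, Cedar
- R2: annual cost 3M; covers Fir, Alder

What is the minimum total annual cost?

Choose R3 and R2: together they cover Fir, Ash, Alder, Cedar — every station.
Total annual cost: 14 + 3 = 17.
No cover costs less than 17.

17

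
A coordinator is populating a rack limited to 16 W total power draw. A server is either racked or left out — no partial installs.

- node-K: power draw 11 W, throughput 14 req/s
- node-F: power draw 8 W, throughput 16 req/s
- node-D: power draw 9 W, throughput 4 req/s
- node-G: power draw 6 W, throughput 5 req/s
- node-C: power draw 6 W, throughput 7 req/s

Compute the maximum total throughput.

23

Allowing fractional choices, the relaxed optimum would be about 26.2, but servers are indivisible.
node-F: power draw 8 ≤ 16, throughput 16.
node-F + node-G: power draw 8 + 6 = 14 ≤ 16, throughput 16 + 5 = 21.
node-F + node-C: power draw 8 + 6 = 14 ≤ 16, throughput 16 + 7 = 23.
Best is node-F and node-C with total throughput 23.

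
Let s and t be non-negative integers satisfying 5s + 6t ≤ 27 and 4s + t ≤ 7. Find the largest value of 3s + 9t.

36

The continuous relaxation peaks at (0, 4.5) with value 40.50; rounding to a feasible lattice point costs some objective.
(s,t)=(0,4): 5·0+6·4=24≤27, 4·0+1·4=4≤7, objective 36.
(s,t)=(1,3): 5·1+6·3=23≤27, 4·1+1·3=7≤7, objective 30.
(s,t)=(0,3): 5·0+6·3=18≤27, 4·0+1·3=3≤7, objective 27.
The best lattice point is (0,4), giving 36.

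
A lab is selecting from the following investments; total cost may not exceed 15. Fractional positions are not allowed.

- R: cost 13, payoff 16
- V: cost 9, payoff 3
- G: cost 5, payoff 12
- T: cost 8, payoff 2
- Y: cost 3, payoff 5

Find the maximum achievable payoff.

Take G and Y: cost 5 + 3 = 8 ≤ 15, payoff 12 + 5 = 17.
No other feasible combination does better.

17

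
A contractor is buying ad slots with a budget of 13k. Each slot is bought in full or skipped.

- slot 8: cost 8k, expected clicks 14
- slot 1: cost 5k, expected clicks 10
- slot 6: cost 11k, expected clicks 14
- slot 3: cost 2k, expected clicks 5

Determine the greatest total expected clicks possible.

24

Take slot 8 and slot 1: cost 8 + 5 = 13 ≤ 13, expected clicks 14 + 10 = 24.
No other feasible combination does better.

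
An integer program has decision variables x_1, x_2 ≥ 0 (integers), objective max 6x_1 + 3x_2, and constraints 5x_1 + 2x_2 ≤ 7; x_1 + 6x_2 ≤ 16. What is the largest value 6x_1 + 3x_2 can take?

9

Relaxing integrality, the LP optimum is 9.96 at (x_1,x_2) = (0.357, 2.61), which is not an integer point.
(x_1,x_2)=(1,1): 5·1+2·1=7≤7, 1·1+6·1=7≤16, objective 9.
(x_1,x_2)=(0,2): 5·0+2·2=4≤7, 1·0+6·2=12≤16, objective 6.
(x_1,x_2)=(1,0): 5·1+2·0=5≤7, 1·1+6·0=1≤16, objective 6.
Maximum is 9 at (x_1,x_2)=(1,1).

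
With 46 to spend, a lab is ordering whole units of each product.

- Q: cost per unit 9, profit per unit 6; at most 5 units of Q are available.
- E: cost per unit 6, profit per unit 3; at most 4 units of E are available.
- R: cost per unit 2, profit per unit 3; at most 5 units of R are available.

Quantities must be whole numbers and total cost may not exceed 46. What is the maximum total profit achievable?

4×Q and 5×R: cost 46 ≤ 46, profit 4·6 + 5·3 = 39.
2×Q, 3×E, and 5×R: cost 46 ≤ 46, profit 2·6 + 3·3 + 5·3 = 36.
Best is 39.

39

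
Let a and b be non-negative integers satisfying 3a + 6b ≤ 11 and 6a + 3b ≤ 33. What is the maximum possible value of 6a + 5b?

Relaxing integrality, the LP optimum is 22.00 at (a,b) = (3.67, 0), which is not an integer point.
(a,b)=(3,0): 3·3+6·0=9≤11, 6·3+3·0=18≤33, objective 18.
(a,b)=(2,0): 3·2+6·0=6≤11, 6·2+3·0=12≤33, objective 12.
No feasible integer point exceeds 18.

18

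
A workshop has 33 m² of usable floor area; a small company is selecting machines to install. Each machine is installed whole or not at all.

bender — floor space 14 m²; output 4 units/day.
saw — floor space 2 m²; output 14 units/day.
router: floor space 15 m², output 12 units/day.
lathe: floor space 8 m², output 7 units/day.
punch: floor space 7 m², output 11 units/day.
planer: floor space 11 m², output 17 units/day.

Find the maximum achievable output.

49

Treat it as a binary knapsack problem.
Allowing fractional choices, the relaxed optimum would be about 53.0, but machines are indivisible.
saw + router + lathe + punch: floor space 2 + 15 + 8 + 7 = 32 ≤ 33, output 14 + 12 + 7 + 11 = 44.
saw + lathe + punch + planer: floor space 2 + 8 + 7 + 11 = 28 ≤ 33, output 14 + 7 + 11 + 17 = 49.
Best is saw, lathe, punch, and planer with total output 49.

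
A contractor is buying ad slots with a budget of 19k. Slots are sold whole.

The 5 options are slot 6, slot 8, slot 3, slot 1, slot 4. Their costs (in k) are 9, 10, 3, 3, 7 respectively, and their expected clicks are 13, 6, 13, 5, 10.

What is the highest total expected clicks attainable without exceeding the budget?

This is an integer program with binary decision variables.
Take slot 6, slot 3, and slot 4: cost 9 + 3 + 7 = 19 ≤ 19, expected clicks 13 + 13 + 10 = 36.
No other feasible combination does better.

36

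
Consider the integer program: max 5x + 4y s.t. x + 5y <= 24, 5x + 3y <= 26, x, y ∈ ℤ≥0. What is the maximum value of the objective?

28

Relaxing integrality, the LP optimum is 30.27 at (x,y) = (2.64, 4.27), which is not an integer point.
(x,y)=(4,2): 1·4+5·2=14≤24, 5·4+3·2=26≤26, objective 28.
(x,y)=(3,3): 1·3+5·3=18≤24, 5·3+3·3=24≤26, objective 27.
(x,y)=(2,4): 1·2+5·4=22≤24, 5·2+3·4=22≤26, objective 26.
No feasible integer point exceeds 28.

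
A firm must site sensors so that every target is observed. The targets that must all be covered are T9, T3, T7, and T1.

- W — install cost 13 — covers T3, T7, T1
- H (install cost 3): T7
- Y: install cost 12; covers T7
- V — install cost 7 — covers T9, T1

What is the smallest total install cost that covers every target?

The greedy cost-per-new-target heuristic would pick H, V, and W for 23, but a cheaper cover exists.
Choose W and V: together they cover T9, T3, T7, T1 — every target.
Total install cost: 13 + 7 = 20.
No cover costs less than 20.

20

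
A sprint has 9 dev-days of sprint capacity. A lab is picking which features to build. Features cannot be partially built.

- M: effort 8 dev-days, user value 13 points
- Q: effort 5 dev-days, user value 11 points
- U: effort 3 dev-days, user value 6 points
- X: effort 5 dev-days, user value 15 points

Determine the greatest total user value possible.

21

Take U and X: effort 3 + 5 = 8 ≤ 9, user value 6 + 15 = 21.
No other feasible combination does better.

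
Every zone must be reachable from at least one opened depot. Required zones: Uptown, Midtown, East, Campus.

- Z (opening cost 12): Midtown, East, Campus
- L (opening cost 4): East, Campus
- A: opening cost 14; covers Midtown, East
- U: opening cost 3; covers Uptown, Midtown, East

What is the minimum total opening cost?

7

Choose L and U: together they cover Uptown, Midtown, East, Campus — every zone.
Total opening cost: 4 + 3 = 7.
No cover costs less than 7.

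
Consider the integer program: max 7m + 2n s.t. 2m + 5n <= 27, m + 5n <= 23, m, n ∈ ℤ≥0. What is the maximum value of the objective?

91

Relaxing integrality, the LP optimum is 94.50 at (m,n) = (13.5, 0), which is not an integer point.
(m,n)=(13,0): 2·13+5·0=26≤27, 1·13+5·0=13≤23, objective 91.
(m,n)=(12,0): 2·12+5·0=24≤27, 1·12+5·0=12≤23, objective 84.
Maximum is 91 at (m,n)=(13,0).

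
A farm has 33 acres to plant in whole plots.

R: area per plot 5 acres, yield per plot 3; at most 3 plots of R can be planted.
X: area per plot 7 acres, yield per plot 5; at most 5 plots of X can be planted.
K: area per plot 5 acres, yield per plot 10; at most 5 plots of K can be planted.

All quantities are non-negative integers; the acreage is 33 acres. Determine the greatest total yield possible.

Take 1×X and 5×K: area 32 ≤ 33, yield 1·5 + 5·10 = 55.
K has the best ratio (10/5) and is taken to its limit of 5; remaining capacity is filled optimally with the others.

55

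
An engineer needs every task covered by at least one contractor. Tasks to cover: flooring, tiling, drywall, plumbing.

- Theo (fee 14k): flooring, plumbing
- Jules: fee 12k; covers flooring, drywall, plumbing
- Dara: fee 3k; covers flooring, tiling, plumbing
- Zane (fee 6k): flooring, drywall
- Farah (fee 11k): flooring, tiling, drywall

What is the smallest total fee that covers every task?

This is an integer covering problem.
Choose Dara and Zane: together they cover flooring, tiling, drywall, plumbing — every task.
Total fee: 3 + 6 = 9.

9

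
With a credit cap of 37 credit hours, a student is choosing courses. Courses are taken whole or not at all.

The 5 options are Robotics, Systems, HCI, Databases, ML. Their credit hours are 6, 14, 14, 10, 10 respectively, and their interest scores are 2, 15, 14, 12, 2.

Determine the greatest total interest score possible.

Systems + HCI: credit hours 14 + 14 = 28 ≤ 37, interest score 15 + 14 = 29.
Robotics + Systems + Databases: credit hours 6 + 14 + 10 = 30 ≤ 37, interest score 2 + 15 + 12 = 29.
Robotics + Systems + HCI: credit hours 6 + 14 + 14 = 34 ≤ 37, interest score 2 + 15 + 14 = 31.
Best is Robotics, Systems, and HCI with total interest score 31.

31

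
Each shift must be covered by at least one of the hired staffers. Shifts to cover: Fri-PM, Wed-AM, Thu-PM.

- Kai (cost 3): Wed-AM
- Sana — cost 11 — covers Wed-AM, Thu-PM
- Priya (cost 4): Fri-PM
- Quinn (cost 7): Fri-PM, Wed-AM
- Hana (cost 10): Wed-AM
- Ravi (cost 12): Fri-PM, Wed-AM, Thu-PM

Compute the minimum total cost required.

The greedy cost-per-new-shift heuristic would pick Kai, Priya, and Sana for 18, but a cheaper cover exists.
Ravi alone covers Fri-PM, Wed-AM, Thu-PM — every shift.
Total cost: 12.
No cover costs less than 12.

12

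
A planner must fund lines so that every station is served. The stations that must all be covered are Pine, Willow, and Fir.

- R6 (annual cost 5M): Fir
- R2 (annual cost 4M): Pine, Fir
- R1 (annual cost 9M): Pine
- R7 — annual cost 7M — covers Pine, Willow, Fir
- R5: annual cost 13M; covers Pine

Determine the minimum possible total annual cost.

7

R7 alone covers Pine, Willow, Fir — every station.
Total annual cost: 7.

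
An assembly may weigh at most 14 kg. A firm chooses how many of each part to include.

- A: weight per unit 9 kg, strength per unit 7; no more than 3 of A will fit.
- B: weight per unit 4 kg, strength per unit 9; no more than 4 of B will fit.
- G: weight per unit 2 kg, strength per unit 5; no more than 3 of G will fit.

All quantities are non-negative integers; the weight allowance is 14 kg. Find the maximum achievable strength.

33

Take 2×B and 3×G: weight 14 ≤ 14, strength 2·9 + 3·5 = 33.
G has the best ratio (5/2) and is taken to its limit of 3; remaining capacity is filled optimally with the others.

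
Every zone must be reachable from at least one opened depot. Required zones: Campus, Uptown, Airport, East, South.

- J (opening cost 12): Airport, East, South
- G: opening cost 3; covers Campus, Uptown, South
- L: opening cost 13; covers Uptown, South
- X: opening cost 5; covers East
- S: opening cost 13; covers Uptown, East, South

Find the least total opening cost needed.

The greedy cost-per-new-zone heuristic would pick G, X, and J for 20, but a cheaper cover exists.
Choose J and G: together they cover Campus, Uptown, Airport, East, South — every zone.
Total opening cost: 12 + 3 = 15.
No cover costs less than 15.

15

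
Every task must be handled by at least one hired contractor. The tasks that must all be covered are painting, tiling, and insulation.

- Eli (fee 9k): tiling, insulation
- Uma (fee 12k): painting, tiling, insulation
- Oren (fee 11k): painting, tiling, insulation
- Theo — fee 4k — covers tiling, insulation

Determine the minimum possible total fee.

The greedy cost-per-new-task heuristic would pick Theo and Oren for 15, but a cheaper cover exists.
Oren alone covers painting, tiling, insulation — every task.
Total fee: 11.
No cover costs less than 11.

11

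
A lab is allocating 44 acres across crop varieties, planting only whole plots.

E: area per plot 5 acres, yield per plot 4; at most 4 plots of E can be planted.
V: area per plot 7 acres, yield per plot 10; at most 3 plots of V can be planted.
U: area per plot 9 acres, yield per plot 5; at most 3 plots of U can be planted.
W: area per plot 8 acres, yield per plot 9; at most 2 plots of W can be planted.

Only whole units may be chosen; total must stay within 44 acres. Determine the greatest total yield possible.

52

Take 1×E, 3×V, and 2×W: area 42 ≤ 44, yield 1·4 + 3·10 + 2·9 = 52.
V has the best ratio (10/7) and is taken to its limit of 3; remaining capacity is filled optimally with the others.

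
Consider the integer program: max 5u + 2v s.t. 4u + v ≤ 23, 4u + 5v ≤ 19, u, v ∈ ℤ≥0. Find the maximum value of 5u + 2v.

(u,v)=(4,0) is feasible, giving 20.
(u,v)=(3,1) is feasible, giving 17.
Maximum is 20 at (u,v)=(4,0).

20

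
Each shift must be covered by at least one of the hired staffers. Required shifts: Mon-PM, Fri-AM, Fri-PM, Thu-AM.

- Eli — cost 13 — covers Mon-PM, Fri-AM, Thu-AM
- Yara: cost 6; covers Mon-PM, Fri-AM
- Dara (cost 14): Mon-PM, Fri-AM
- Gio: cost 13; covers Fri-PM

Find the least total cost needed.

The greedy cost-per-new-shift heuristic would pick Yara, Eli, and Gio for 32, but a cheaper cover exists.
Choose Eli and Gio: together they cover Mon-PM, Fri-AM, Fri-PM, Thu-AM — every shift.
Total cost: 13 + 13 = 26.
No cover costs less than 26.

26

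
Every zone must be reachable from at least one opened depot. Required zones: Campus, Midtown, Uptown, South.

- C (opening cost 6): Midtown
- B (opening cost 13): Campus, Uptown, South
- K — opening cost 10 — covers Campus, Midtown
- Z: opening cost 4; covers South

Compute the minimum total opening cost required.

19

Choose C and B: together they cover Campus, Midtown, Uptown, South — every zone.
Total opening cost: 6 + 13 = 19.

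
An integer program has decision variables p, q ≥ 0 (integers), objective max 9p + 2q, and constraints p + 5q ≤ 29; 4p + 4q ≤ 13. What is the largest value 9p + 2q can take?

(p,q)=(3,0) is feasible, giving 27.
(p,q)=(2,1) is feasible, giving 20.
(p,q)=(2,0) is feasible, giving 18.
No feasible integer point exceeds 27.

27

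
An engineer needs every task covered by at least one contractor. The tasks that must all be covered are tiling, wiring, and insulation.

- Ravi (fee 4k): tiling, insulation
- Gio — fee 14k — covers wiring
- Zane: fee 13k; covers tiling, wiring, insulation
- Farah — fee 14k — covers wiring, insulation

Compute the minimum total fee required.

13

The greedy cost-per-new-task heuristic would pick Ravi and Zane for 17, but a cheaper cover exists.
Zane alone covers tiling, wiring, insulation — every task.
Total fee: 13.
No cover costs less than 13.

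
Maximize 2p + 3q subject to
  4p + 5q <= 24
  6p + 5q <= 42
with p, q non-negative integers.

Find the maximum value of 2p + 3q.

The continuous relaxation peaks at (0, 4.8) with value 14.40; rounding to a feasible lattice point costs some objective.
(p,q)=(1,4): 4·1+5·4=24≤24, 6·1+5·4=26≤42, objective 14.
(p,q)=(2,3): 4·2+5·3=23≤24, 6·2+5·3=27≤42, objective 13.
(p,q)=(0,4): 4·0+5·4=20≤24, 6·0+5·4=20≤42, objective 12.
No feasible integer point exceeds 14.

14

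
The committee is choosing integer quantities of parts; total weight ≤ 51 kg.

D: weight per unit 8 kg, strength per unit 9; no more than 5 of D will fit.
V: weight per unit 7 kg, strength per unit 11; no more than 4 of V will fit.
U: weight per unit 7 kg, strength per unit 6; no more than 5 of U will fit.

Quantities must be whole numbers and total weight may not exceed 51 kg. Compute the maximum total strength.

68

This is a bounded integer knapsack.
1×D, 4×V, and 2×U: weight 50 ≤ 51, strength 1·9 + 4·11 + 2·6 = 65.
2×D, 4×V, and 1×U: weight 51 ≤ 51, strength 2·9 + 4·11 + 1·6 = 68.
Best is 68.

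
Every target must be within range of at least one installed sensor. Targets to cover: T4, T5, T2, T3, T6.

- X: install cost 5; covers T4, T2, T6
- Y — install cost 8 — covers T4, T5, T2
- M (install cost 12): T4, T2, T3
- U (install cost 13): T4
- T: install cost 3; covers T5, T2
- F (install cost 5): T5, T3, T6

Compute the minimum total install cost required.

10

The greedy cost-per-new-target heuristic would pick T, X, and F for 13, but a cheaper cover exists.
Choose X and F: together they cover T4, T5, T2, T3, T6 — every target.
Total install cost: 5 + 5 = 10.
No cover costs less than 10.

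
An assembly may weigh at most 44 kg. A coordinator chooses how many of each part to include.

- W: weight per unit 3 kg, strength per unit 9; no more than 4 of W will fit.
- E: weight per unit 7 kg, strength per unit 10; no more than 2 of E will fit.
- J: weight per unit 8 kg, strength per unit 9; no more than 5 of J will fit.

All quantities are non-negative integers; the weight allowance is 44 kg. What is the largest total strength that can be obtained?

This is a bounded integer knapsack.
W has the best ratio (9/3); taking only W gives at most 4×9 = 36 (stopped by the supply cap of 4).
Mixing does better — 4×W, 2×E, and 2×J: weight 42 ≤ 44, strength 4·9 + 2·10 + 2·9 = 74.

74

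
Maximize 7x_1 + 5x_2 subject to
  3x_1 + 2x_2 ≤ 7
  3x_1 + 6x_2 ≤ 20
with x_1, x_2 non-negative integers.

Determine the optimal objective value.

Relaxing integrality, the LP optimum is 17.42 at (x_1,x_2) = (0.167, 3.25), which is not an integer point.
(x_1,x_2)=(1,2): 3·1+2·2=7≤7, 3·1+6·2=15≤20, objective 17.
(x_1,x_2)=(0,3): 3·0+2·3=6≤7, 3·0+6·3=18≤20, objective 15.
No feasible integer point exceeds 17.

17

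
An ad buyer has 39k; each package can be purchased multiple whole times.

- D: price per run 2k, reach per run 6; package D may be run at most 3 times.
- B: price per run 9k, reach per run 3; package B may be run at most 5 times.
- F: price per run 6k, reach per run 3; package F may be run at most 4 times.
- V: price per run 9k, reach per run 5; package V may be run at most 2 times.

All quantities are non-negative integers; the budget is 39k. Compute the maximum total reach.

3×D, 4×F, and 1×V: price 39 ≤ 39, reach 3·6 + 4·3 + 1·5 = 35.
3×D, 2×F, and 2×V: price 36 ≤ 39, reach 3·6 + 2·3 + 2·5 = 34.
Best is 35.

35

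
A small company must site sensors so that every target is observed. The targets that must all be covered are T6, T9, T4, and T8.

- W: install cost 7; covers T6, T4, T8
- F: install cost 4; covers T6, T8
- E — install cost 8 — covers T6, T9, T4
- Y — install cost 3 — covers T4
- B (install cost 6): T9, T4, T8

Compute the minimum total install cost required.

10

The greedy cost-per-new-target heuristic would pick F, Y, and B for 13, but a cheaper cover exists.
Choose F and B: together they cover T6, T9, T4, T8 — every target.
Total install cost: 4 + 6 = 10.
No cover costs less than 10.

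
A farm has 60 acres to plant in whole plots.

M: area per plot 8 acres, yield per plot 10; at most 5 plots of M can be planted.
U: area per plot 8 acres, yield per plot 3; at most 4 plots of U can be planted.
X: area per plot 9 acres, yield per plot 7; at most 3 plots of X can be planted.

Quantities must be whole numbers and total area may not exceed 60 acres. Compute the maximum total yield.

5×M and 2×X: area 58 ≤ 60, yield 5·10 + 2·7 = 64.
4×M and 3×X: area 59 ≤ 60, yield 4·10 + 3·7 = 61.
Best is 64.

64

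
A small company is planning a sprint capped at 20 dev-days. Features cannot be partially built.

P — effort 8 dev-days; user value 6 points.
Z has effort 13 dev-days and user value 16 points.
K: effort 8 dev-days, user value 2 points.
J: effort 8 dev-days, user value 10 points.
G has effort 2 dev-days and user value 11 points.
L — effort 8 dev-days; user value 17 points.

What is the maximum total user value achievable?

38

This is an integer program with binary decision variables.
Allowing fractional choices, the relaxed optimum would be about 40.5, but features are indivisible.
P + G + L: effort 8 + 2 + 8 = 18 ≤ 20, user value 6 + 11 + 17 = 34.
J + G + L: effort 8 + 2 + 8 = 18 ≤ 20, user value 10 + 11 + 17 = 38.
K + G + L: effort 8 + 2 + 8 = 18 ≤ 20, user value 2 + 11 + 17 = 30.
Best is J, G, and L with total user value 38.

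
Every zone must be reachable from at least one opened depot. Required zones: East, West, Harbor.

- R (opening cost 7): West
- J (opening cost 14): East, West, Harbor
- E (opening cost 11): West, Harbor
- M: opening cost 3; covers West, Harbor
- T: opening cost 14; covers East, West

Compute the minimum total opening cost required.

This is an integer covering problem.
The greedy cost-per-new-zone heuristic would pick M and J for 17, but a cheaper cover exists.
J alone covers East, West, Harbor — every zone.
Total opening cost: 14.
No cover costs less than 14.

14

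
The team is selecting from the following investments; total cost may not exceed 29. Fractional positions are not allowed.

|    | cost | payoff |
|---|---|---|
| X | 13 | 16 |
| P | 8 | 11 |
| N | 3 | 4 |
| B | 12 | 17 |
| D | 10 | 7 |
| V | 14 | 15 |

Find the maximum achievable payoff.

37

This is a 0-1 knapsack instance.
Take X, N, and B: cost 13 + 3 + 12 = 28 ≤ 29, payoff 16 + 4 + 17 = 37.
No other feasible combination does better.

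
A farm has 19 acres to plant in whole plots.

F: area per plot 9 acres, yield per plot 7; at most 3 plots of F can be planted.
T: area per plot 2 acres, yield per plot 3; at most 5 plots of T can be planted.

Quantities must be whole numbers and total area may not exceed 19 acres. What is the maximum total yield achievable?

1×F and 4×T: area 17 ≤ 19, yield 1·7 + 4·3 = 19.
1×F and 5×T: area 19 ≤ 19, yield 1·7 + 5·3 = 22.
Best is 22.

22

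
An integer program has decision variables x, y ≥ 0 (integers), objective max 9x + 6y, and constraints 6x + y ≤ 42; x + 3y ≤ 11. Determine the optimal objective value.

(x,y)=(7,0): 6·7+1·0=42≤42, 1·7+3·0=7≤11, objective 63.
(x,y)=(6,1): 6·6+1·1=37≤42, 1·6+3·1=9≤11, objective 60.
(x,y)=(5,2): 6·5+1·2=32≤42, 1·5+3·2=11≤11, objective 57.
(x,y)=(6,0): 6·6+1·0=36≤42, 1·6+3·0=6≤11, objective 54.
No feasible integer point exceeds 63.

63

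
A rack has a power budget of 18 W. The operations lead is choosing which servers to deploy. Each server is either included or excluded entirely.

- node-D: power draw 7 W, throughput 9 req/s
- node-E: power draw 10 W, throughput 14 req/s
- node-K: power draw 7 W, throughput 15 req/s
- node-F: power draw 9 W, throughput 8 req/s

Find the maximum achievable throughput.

Allowing fractional choices, the relaxed optimum would be about 30.3, but servers are indivisible.
node-E + node-K: power draw 10 + 7 = 17 ≤ 18, throughput 14 + 15 = 29.
node-K + node-F: power draw 7 + 9 = 16 ≤ 18, throughput 15 + 8 = 23.
node-D + node-K: power draw 7 + 7 = 14 ≤ 18, throughput 9 + 15 = 24.
Best is node-E and node-K with total throughput 29.

29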